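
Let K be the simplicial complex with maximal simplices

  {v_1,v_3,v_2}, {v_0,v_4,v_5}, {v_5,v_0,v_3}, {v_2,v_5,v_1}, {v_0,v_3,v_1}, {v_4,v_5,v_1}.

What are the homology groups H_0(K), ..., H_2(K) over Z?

H_0 = Z,  H_1 = Z,  H_2 = 0.

We work with the vertex ordering v_0 < v_1 < v_2 < v_3 < v_4 < v_5. The simplices of K, each written with vertices in increasing order, are:

  0-simplices (6): [v_0], [v_1], [v_2], [v_3], [v_4], [v_5]
  1-simplices (12): [v_0,v_1], [v_0,v_3], [v_0,v_4], [v_0,v_5], [v_1,v_2], [v_1,v_3], [v_1,v_4], [v_1,v_5], [v_2,v_3], [v_2,v_5], [v_3,v_5], [v_4,v_5]
  2-simplices (6): [v_0,v_1,v_3], [v_0,v_3,v_5], [v_0,v_4,v_5], [v_1,v_2,v_3], [v_1,v_2,v_5], [v_1,v_4,v_5]

so the chain groups are C_0 ≅ Z^6, C_1 ≅ Z^12, C_2 ≅ Z^6.

Boundary ∂_1: C_1 → C_0 sends each edge [p,q] (with p < q) to q − p.
As a 6×12 matrix over Z this has rank 5, with invariant factors (1,1,1,1,1).

∂_2: C_2 → C_1 acts by ∂[p,q,r] = [q,r] − [p,r] + [p,q]. For instance
  ∂[v_0,v_1,v_3] = [v_1,v_3] − [v_0,v_3] + [v_0,v_1],
  ∂[v_1,v_2,v_5] = [v_2,v_5] − [v_1,v_5] + [v_1,v_2].
The resulting 12×6 matrix has rank 6, and its Smith normal form has invariant factors (1,1,1,1,1,1).

Computing H_k = (kernel of ∂_k) / (image of ∂_{k+1}):

  H_0: rank C_0 − rank ∂_1 = 6 − 5 = 1, and the invariant factors of ∂_1 are all 1, so H_0 = Z.
  H_1: rank ker ∂_1 − rank ∂_2 = (12 − 5) − 6 = 1, and the invariant factors of ∂_2 are all 1, so H_1 = Z.
  H_2: rank ker ∂_2 − rank ∂_3 = (6 − 6) − 0 = 0, and there is no ∂_3, so H_2 = 0.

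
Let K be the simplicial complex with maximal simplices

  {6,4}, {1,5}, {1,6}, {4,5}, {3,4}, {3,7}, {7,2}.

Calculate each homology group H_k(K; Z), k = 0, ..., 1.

We work with the vertex ordering 1 < 2 < 3 < 4 < 5 < 6 < 7. The simplices of K, each written with vertices in increasing order, are:

  0-simplices (7): [1], [2], [3], [4], [5], [6], [7]
  1-simplices (7): [1,5], [1,6], [2,7], [3,4], [3,7], [4,5], [4,6]

Hence C_0 ≅ Z^7, C_1 ≅ Z^7.

Boundary ∂_1: C_1 → C_0 is given by ∂[p,q] = [q] − [p]. For instance
  ∂[1,5] = [5] − [1].
This gives a 7×7 integer matrix of rank 6; reducing to Smith normal form yields diagonal entries (1,1,1,1,1,1).

Computing H_k = (kernel of ∂_k) / (image of ∂_{k+1}):

  H_0: rank C_0 − rank ∂_1 = 7 − 6 = 1, and the invariant factors of ∂_1 are all 1, so H_0 ≅ Z.
  H_1: rank ker ∂_1 − rank ∂_2 = (7 − 6) − 0 = 1, and there is no ∂_2, so H_1 ≅ Z.

H_0 ≅ Z,  H_1 ≅ Z.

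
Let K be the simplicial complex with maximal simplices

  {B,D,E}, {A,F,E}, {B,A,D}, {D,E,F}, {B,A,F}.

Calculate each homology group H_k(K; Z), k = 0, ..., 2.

H_0 = Z,  H_1 = Z,  H_2 = 0.

K has 5 vertices, 10 edges, 5 triangles.
rank ∂_0 = 0, rank ∂_1 = 4 ⇒ b_0 = 5 − 0 − 4 = 1; all invariant factors of ∂_1 are 1 so no torsion. So H_0 ≅ Z.
rank ∂_1 = 4, rank ∂_2 = 5 ⇒ b_1 = 10 − 4 − 5 = 1; all invariant factors of ∂_2 are 1 so no torsion. So H_1 ≅ Z.
rank ∂_2 = 5, rank ∂_3 = 0 ⇒ b_2 = 5 − 5 − 0 = 0. So H_2 ≅ 0.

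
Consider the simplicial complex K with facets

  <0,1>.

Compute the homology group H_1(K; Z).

Fix the vertex order 0 < 1 and write every simplex with vertices in increasing order. Then dim K = 1 and the simplices of K are:

  0-simplices (2): [0], [1]
  1-simplices (1): [0,1]

giving chain groups C_0 ≅ Z^2, C_1 ≅ Z^1.

∂_1: C_1 → C_0 is given by ∂[p,q] = [q] − [p]. For instance
  ∂[0,1] = [1] − [0].
As a 2×1 matrix over Z this has rank 1, with invariant factors (1).

From H_k ≅ ker(∂_k) / im(∂_{k+1}) we obtain:

  H_1: rank ker ∂_1 − rank ∂_2 = (1 − 1) − 0 = 0, and there is no ∂_2, so H_1 ≅ 0.

(K is a triangulation of the 1-simplex.)

H_1 ≅ 0.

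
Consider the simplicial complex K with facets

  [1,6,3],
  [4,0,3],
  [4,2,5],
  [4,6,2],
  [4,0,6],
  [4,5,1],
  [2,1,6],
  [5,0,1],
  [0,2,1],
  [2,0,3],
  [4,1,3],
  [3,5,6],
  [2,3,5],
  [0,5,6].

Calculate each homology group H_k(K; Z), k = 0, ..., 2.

We work with the vertex ordering 0 < 1 < 2 < 3 < 4 < 5 < 6. The simplices of K, each written with vertices in increasing order, are:

  0-simplices (7): [0], [1], [2], [3], [4], [5], [6]
  1-simplices (21): [0,1], [0,2], [0,3], [0,4], [0,5], [0,6], [1,2], [1,3], [1,4], [1,5], [1,6], [2,3], [2,4], [2,5], [2,6], [3,4], [3,5], [3,6], [4,5], [4,6], [5,6]
  2-simplices (14): [0,1,2], [0,1,5], [0,2,3], [0,3,4], [0,4,6], [0,5,6], [1,2,6], [1,3,4], [1,3,6], [1,4,5], [2,3,5], [2,4,5], [2,4,6], [3,5,6]

so the chain groups are C_0 ≅ Z^7, C_1 ≅ Z^21, C_2 ≅ Z^14.

∂_1: C_1 → C_0 is given by ∂[p,q] = [q] − [p].
The resulting 7×21 matrix has rank 6, and its Smith normal form has invariant factors (1,1,1,1,1,1).

The boundary map ∂_2: C_2 → C_1 maps a triangle to the signed sum of its edges. For instance
  ∂[3,5,6] = [5,6] − [3,6] + [3,5],
  ∂[1,2,6] = [2,6] − [1,6] + [1,2].
The 21×14 boundary matrix has rank 13 and Smith normal form diag(1,1,1,1,1,1,1,1,1,1,1,1,1).

Computing H_k = (kernel of ∂_k) / (image of ∂_{k+1}):

  H_0: rank C_0 − rank ∂_1 = 7 − 6 = 1, and the invariant factors of ∂_1 are all 1, so H_0 = Z.
  H_1: rank ker ∂_1 − rank ∂_2 = (21 − 6) − 13 = 2, and the invariant factors of ∂_2 are all 1, so H_1 = Z^2.
  H_2: rank ker ∂_2 − rank ∂_3 = (14 − 13) − 0 = 1, and there is no ∂_3, so H_2 = Z.

(K is a triangulation of the torus T^2.)

H_0 ≅ Z,  H_1 ≅ Z^2,  H_2 ≅ Z.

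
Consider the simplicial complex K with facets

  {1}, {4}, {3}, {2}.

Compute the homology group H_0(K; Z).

Take the total order 1 < 2 < 3 < 4 on the vertex set. Then K (dimension 0) consists of the simplices:

  0-simplices (4): [1], [2], [3], [4]

giving chain groups C_0 ≅ Z^4.

Now H_k = ker ∂_k / im ∂_{k+1}, so:

  H_0: rank C_0 − rank ∂_1 = 4 − 0 = 4, and there is no ∂_1, so H_0 = Z^4.

(K is a triangulation of a set of 4 points.)

H_0 ≅ Z^4.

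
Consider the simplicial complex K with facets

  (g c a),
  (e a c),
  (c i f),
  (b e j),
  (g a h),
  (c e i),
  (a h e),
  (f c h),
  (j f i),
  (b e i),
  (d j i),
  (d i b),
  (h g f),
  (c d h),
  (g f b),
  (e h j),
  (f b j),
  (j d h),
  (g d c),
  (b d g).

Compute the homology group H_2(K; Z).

Take the total order a < b < c < d < e < f < g < h < i < j on the vertex set. Then K (dimension 2) consists of the simplices:

  0-simplices (10): a, b, c, d, e, f, g, h, i, j
  1-simplices (30): ac, ae, ag, ah, bd, be, bf, bg, bi, bj, cd, ce, cf, cg, ch, ci, dg, dh, di, dj, eh, ei, ej, fg, fh, fi, fj, gh, hj, ij
  2-simplices (20): ace, acg, aeh, agh, bdg, bdi, bei, bej, bfg, bfj, cdg, cdh, cei, cfh, cfi, dhj, dij, ehj, fgh, fij

so the chain groups are C_0 ≅ Z^10, C_1 ≅ Z^30, C_2 ≅ Z^20.

Boundary ∂_1: C_1 → C_0 sends each edge [p,q] (with p < q) to q − p. For instance
  ∂cg = g − c.
The 10×30 boundary matrix has rank 9 and Smith normal form diag(1,1,1,1,1,1,1,1,1).

Boundary ∂_2: C_2 → C_1 sends each 2-simplex [p,q,r] to [q,r] − [p,r] + [p,q]. For instance
  ∂ace = ce − ae + ac,
  ∂bfj = fj − bj + bf.
This gives a 30×20 integer matrix of rank 20; reducing to Smith normal form yields diagonal entries (1,1,1,1,1,1,1,1,1,1,1,1,1,1,1,1,1,1,1,2).

From H_k ≅ ker(∂_k) / im(∂_{k+1}) we obtain:

  H_2: rank ker ∂_2 − rank ∂_3 = (20 − 20) − 0 = 0, and there is no ∂_3, so H_2 ≅ 0.

H_2 ≅ 0.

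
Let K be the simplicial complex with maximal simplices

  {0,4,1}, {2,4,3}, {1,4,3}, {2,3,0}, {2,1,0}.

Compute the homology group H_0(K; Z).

H_0 ≅ Z.

Take the total order 0 < 1 < 2 < 3 < 4 on the vertex set. Then K (dimension 2) consists of the simplices:

  0-simplices (5): [0], [1], [2], [3], [4]
  1-simplices (10): [0,1], [0,2], [0,3], [0,4], [1,2], [1,3], [1,4], [2,3], [2,4], [3,4]
  2-simplices (5): [0,1,2], [0,1,4], [0,2,3], [1,3,4], [2,3,4]

so the chain groups are C_0 ≅ Z^5, C_1 ≅ Z^10, C_2 ≅ Z^5.

Boundary ∂_1: C_1 → C_0 sends each edge [p,q] (with p < q) to q − p. For instance
  ∂[0,4] = [4] − [0].
This gives a 5×10 integer matrix of rank 4; reducing to Smith normal form yields diagonal entries (1,1,1,1).

∂_2: C_2 → C_1 maps a triangle to the signed sum of its edges. For instance
  ∂[1,3,4] = [3,4] − [1,4] + [1,3],
  ∂[0,1,2] = [1,2] − [0,2] + [0,1].
The 10×5 boundary matrix has rank 5 and Smith normal form diag(1,1,1,1,1).

Reading off H_k = ker ∂_k / im ∂_{k+1}:

  H_0: rank C_0 − rank ∂_1 = 5 − 4 = 1, and the invariant factors of ∂_1 are all 1, so H_0 = Z.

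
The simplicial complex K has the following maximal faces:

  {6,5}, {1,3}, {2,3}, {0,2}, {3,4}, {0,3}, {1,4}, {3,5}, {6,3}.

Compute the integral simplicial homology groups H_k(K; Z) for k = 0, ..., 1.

H_0 = Z,  H_1 = Z^3.

K has 7 vertices, 9 edges.
rank ∂_0 = 0, rank ∂_1 = 6 ⇒ b_0 = 7 − 0 − 6 = 1; all invariant factors of ∂_1 are 1 so no torsion. So H_0 ≅ Z.
rank ∂_1 = 6, rank ∂_2 = 0 ⇒ b_1 = 9 − 6 − 0 = 3. So H_1 ≅ Z^3.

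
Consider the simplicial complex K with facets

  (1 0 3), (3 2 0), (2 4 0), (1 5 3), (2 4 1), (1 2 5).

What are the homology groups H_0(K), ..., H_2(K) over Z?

H_0 = Z,  H_1 = Z,  H_2 = 0.

Take the total order 0 < 1 < 2 < 3 < 4 < 5 on the vertex set. Then K (dimension 2) consists of the simplices:

  0-simplices (6): [0], [1], [2], [3], [4], [5]
  1-simplices (12): [0,1], [0,2], [0,3], [0,4], [1,2], [1,3], [1,4], [1,5], [2,3], [2,4], [2,5], [3,5]
  2-simplices (6): [0,1,3], [0,2,3], [0,2,4], [1,2,4], [1,2,5], [1,3,5]

Hence C_0 ≅ Z^6, C_1 ≅ Z^12, C_2 ≅ Z^6.

∂_1: C_1 → C_0 maps an edge to its endpoints' difference, ∂[p,q] = q − p. For instance
  ∂[0,2] = [2] − [0].
This gives a 6×12 integer matrix of rank 5; reducing to Smith normal form yields diagonal entries (1,1,1,1,1).

Boundary ∂_2: C_2 → C_1 maps a triangle to the signed sum of its edges. For instance
  ∂[1,3,5] = [3,5] − [1,5] + [1,3],
  ∂[1,2,4] = [2,4] − [1,4] + [1,2].
As a 12×6 matrix over Z this has rank 6, with invariant factors (1,1,1,1,1,1).

From H_k ≅ ker(∂_k) / im(∂_{k+1}) we obtain:

  H_0: rank C_0 − rank ∂_1 = 6 − 5 = 1, and the invariant factors of ∂_1 are all 1, so H_0 = Z.
  H_1: rank ker ∂_1 − rank ∂_2 = (12 − 5) − 6 = 1, and the invariant factors of ∂_2 are all 1, so H_1 = Z.
  H_2: rank ker ∂_2 − rank ∂_3 = (6 − 6) − 0 = 0, and there is no ∂_3, so H_2 = 0.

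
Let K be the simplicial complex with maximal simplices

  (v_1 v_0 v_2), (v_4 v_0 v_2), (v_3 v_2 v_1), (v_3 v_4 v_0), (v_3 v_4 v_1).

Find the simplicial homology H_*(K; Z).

Take the total order v_0 < v_1 < v_2 < v_3 < v_4 on the vertex set. Then K (dimension 2) consists of the simplices:

  0-simplices (5): [v_0], [v_1], [v_2], [v_3], [v_4]
  1-simplices (10): [v_0,v_1], [v_0,v_2], [v_0,v_3], [v_0,v_4], [v_1,v_2], [v_1,v_3], [v_1,v_4], [v_2,v_3], [v_2,v_4], [v_3,v_4]
  2-simplices (5): [v_0,v_1,v_2], [v_0,v_2,v_4], [v_0,v_3,v_4], [v_1,v_2,v_3], [v_1,v_3,v_4]

so the chain groups are C_0 ≅ Z^5, C_1 ≅ Z^10, C_2 ≅ Z^5.

The boundary map ∂_1: C_1 → C_0 is given by ∂[p,q] = [q] − [p]. For instance
  ∂[v_1,v_2] = [v_2] − [v_1].
The 5×10 boundary matrix has rank 4 and Smith normal form diag(1,1,1,1).

∂_2: C_2 → C_1 sends each 2-simplex [p,q,r] to [q,r] − [p,r] + [p,q]. For instance
  ∂[v_1,v_3,v_4] = [v_3,v_4] − [v_1,v_4] + [v_1,v_3],
  ∂[v_0,v_3,v_4] = [v_3,v_4] − [v_0,v_4] + [v_0,v_3].
The resulting 10×5 matrix has rank 5, and its Smith normal form has invariant factors (1,1,1,1,1).

Computing H_k = (kernel of ∂_k) / (image of ∂_{k+1}):

  H_0: rank C_0 − rank ∂_1 = 5 − 4 = 1, and the invariant factors of ∂_1 are all 1, so H_0 ≅ Z.
  H_1: rank ker ∂_1 − rank ∂_2 = (10 − 4) − 5 = 1, and the invariant factors of ∂_2 are all 1, so H_1 ≅ Z.
  H_2: rank ker ∂_2 − rank ∂_3 = (5 − 5) − 0 = 0, and there is no ∂_3, so H_2 ≅ 0.

H_0 = Z,  H_1 = Z,  H_2 = 0.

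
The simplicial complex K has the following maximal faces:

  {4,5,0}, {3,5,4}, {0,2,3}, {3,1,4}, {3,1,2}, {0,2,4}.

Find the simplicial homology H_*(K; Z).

H_0 = Z,  H_1 = Z,  H_2 = 0.

We work with the vertex ordering 0 < 1 < 2 < 3 < 4 < 5. The simplices of K, each written with vertices in increasing order, are:

  0-simplices (6): [0], [1], [2], [3], [4], [5]
  1-simplices (12): [0,2], [0,3], [0,4], [0,5], [1,2], [1,3], [1,4], [2,3], [2,4], [3,4], [3,5], [4,5]
  2-simplices (6): [0,2,3], [0,2,4], [0,4,5], [1,2,3], [1,3,4], [3,4,5]

giving chain groups C_0 ≅ Z^6, C_1 ≅ Z^12, C_2 ≅ Z^6.

∂_1: C_1 → C_0 is given by ∂[p,q] = [q] − [p].
As a 6×12 matrix over Z this has rank 5, with invariant factors (1,1,1,1,1).

Boundary ∂_2: C_2 → C_1 maps a triangle to the signed sum of its edges. For instance
  ∂[0,2,4] = [2,4] − [0,4] + [0,2],
  ∂[0,2,3] = [2,3] − [0,3] + [0,2].
The 12×6 boundary matrix has rank 6 and Smith normal form diag(1,1,1,1,1,1).

Now H_k = ker ∂_k / im ∂_{k+1}, so:

  H_0: rank C_0 − rank ∂_1 = 6 − 5 = 1, and the invariant factors of ∂_1 are all 1, so H_0 = Z.
  H_1: rank ker ∂_1 − rank ∂_2 = (12 − 5) − 6 = 1, and the invariant factors of ∂_2 are all 1, so H_1 = Z.
  H_2: rank ker ∂_2 − rank ∂_3 = (6 − 6) − 0 = 0, and there is no ∂_3, so H_2 = 0.

As a check, the Euler characteristic is 6 − 12 + 6 = 0, which agrees with 1 − 1 + 0 = 0.
(K is a triangulation of the cylinder S^1 x I.)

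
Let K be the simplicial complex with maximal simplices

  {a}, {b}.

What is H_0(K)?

Fix the vertex order a < b and write every simplex with vertices in increasing order. Then dim K = 0 and the simplices of K are:

  0-simplices (2): a, b

Hence C_0 ≅ Z^2.

From H_k ≅ ker(∂_k) / im(∂_{k+1}) we obtain:

  H_0: rank C_0 − rank ∂_1 = 2 − 0 = 2, and there is no ∂_1, so H_0 = Z^2.

(K is a triangulation of a set of 2 points.)

H_0 ≅ Z^2.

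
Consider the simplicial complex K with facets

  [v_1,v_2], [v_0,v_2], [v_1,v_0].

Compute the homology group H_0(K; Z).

Take the total order v_0 < v_1 < v_2 on the vertex set. Then K (dimension 1) consists of the simplices:

  0-simplices (3): [v_0], [v_1], [v_2]
  1-simplices (3): [v_0,v_1], [v_0,v_2], [v_1,v_2]

so the chain groups are C_0 ≅ Z^3, C_1 ≅ Z^3.

Boundary ∂_1: C_1 → C_0 sends each edge [p,q] (with p < q) to q − p. For instance
  ∂[v_0,v_2] = [v_2] − [v_0].
This gives a 3×3 integer matrix of rank 2; reducing to Smith normal form yields diagonal entries (1,1).

Reading off H_k = ker ∂_k / im ∂_{k+1}:

  H_0: rank C_0 − rank ∂_1 = 3 − 2 = 1, and the invariant factors of ∂_1 are all 1, so H_0 = Z.

H_0 ≅ Z.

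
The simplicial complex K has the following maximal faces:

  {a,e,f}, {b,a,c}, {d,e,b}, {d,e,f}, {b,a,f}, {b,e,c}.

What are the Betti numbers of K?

We work with the vertex ordering a < b < c < d < e < f. The simplices of K, each written with vertices in increasing order, are:

  0-simplices (6): a, b, c, d, e, f
  1-simplices (12): ab, ac, ae, af, bc, bd, be, bf, ce, de, df, ef
  2-simplices (6): abc, abf, aef, bce, bde, def

Hence C_0 ≅ Z^6, C_1 ≅ Z^12, C_2 ≅ Z^6.

Boundary ∂_1: C_1 → C_0 sends each edge [p,q] (with p < q) to q − p. For instance
  ∂ab = b − a.
The resulting 6×12 matrix has rank 5, and its Smith normal form has invariant factors (1,1,1,1,1).

The boundary map ∂_2: C_2 → C_1 maps a triangle to the signed sum of its edges. For instance
  ∂abc = bc − ac + ab,
  ∂def = ef − df + de.
The 12×6 boundary matrix has rank 6 and Smith normal form diag(1,1,1,1,1,1).

Now H_k = ker ∂_k / im ∂_{k+1}, so:

  H_0: rank C_0 − rank ∂_1 = 6 − 5 = 1, and the invariant factors of ∂_1 are all 1, so H_0 = Z.
  H_1: rank ker ∂_1 − rank ∂_2 = (12 − 5) − 6 = 1, and the invariant factors of ∂_2 are all 1, so H_1 = Z.
  H_2: rank ker ∂_2 − rank ∂_3 = (6 − 6) − 0 = 0, and there is no ∂_3, so H_2 = 0.

(K is a triangulation of the cylinder S^1 x I.)

Hence the Betti numbers are b_0 = 1, b_1 = 1, b_2 = 0.

b_0 = 1, b_1 = 1, b_2 = 0.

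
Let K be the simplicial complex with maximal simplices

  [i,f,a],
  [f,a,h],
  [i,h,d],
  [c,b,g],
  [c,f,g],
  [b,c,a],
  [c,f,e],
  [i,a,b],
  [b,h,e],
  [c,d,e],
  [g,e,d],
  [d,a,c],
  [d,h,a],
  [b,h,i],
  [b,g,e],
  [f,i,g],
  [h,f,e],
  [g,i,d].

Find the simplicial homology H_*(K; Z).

H_0 = Z,  H_1 = Z ⊕ Z_2,  H_2 = 0.

We work with the vertex ordering a < b < c < d < e < f < g < h < i. The simplices of K, each written with vertices in increasing order, are:

  0-simplices (9): a, b, c, d, e, f, g, h, i
  1-simplices (27): ab, ac, ad, af, ah, ai, bc, be, bg, bh, bi, cd, ce, cf, cg, de, dg, dh, di, ef, eg, eh, fg, fh, fi, gi, hi
  2-simplices (18): abc, abi, acd, adh, afh, afi, bcg, beg, beh, bhi, cde, cef, cfg, deg, dgi, dhi, efh, fgi

Hence C_0 ≅ Z^9, C_1 ≅ Z^27, C_2 ≅ Z^18.

∂_1: C_1 → C_0 maps an edge to its endpoints' difference, ∂[p,q] = q − p. For instance
  ∂ac = c − a.
The resulting 9×27 matrix has rank 8, and its Smith normal form has invariant factors (1,1,1,1,1,1,1,1).

∂_2: C_2 → C_1 sends each 2-simplex [p,q,r] to [q,r] − [p,r] + [p,q]. For instance
  ∂afh = fh − ah + af,
  ∂abc = bc − ac + ab.
As a 27×18 matrix over Z this has rank 18, with invariant factors (1,1,1,1,1,1,1,1,1,1,1,1,1,1,1,1,1,2).

Computing H_k = (kernel of ∂_k) / (image of ∂_{k+1}):

  H_0: rank C_0 − rank ∂_1 = 9 − 8 = 1, and the invariant factors of ∂_1 are all 1, so H_0 = Z.
  H_1: rank ker ∂_1 − rank ∂_2 = (27 − 8) − 18 = 1, and ∂_2 has invariant factor 2 > 1, so H_1 = Z ⊕ Z_2.
  H_2: rank ker ∂_2 − rank ∂_3 = (18 − 18) − 0 = 0, and there is no ∂_3, so H_2 = 0.

As a check, the Euler characteristic is 9 − 27 + 18 = 0, which agrees with 1 − 1 + 0 = 0.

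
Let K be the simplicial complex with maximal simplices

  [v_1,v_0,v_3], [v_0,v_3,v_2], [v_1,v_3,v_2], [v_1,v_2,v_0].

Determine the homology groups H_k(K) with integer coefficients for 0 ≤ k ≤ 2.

H_0 = Z,  H_1 = 0,  H_2 = Z.

Order the vertices as v_0 < v_1 < v_2 < v_3. Listing each simplex with vertices in this order, K has dimension 2 with simplices:

  0-simplices (4): [v_0], [v_1], [v_2], [v_3]
  1-simplices (6): [v_0,v_1], [v_0,v_2], [v_0,v_3], [v_1,v_2], [v_1,v_3], [v_2,v_3]
  2-simplices (4): [v_0,v_1,v_2], [v_0,v_1,v_3], [v_0,v_2,v_3], [v_1,v_2,v_3]

giving chain groups C_0 ≅ Z^4, C_1 ≅ Z^6, C_2 ≅ Z^4.

∂_1: C_1 → C_0 sends each edge [p,q] (with p < q) to q − p. For instance
  ∂[v_1,v_3] = [v_3] − [v_1].
This gives a 4×6 integer matrix of rank 3; reducing to Smith normal form yields diagonal entries (1,1,1).

∂_2: C_2 → C_1 sends each 2-simplex [p,q,r] to [q,r] − [p,r] + [p,q]. For instance
  ∂[v_0,v_1,v_2] = [v_1,v_2] − [v_0,v_2] + [v_0,v_1],
  ∂[v_0,v_2,v_3] = [v_2,v_3] − [v_0,v_3] + [v_0,v_2].
The resulting 6×4 matrix has rank 3, and its Smith normal form has invariant factors (1,1,1).

Computing H_k = (kernel of ∂_k) / (image of ∂_{k+1}):

  H_0: rank C_0 − rank ∂_1 = 4 − 3 = 1, and the invariant factors of ∂_1 are all 1, so H_0 ≅ Z.
  H_1: rank ker ∂_1 − rank ∂_2 = (6 − 3) − 3 = 0, and the invariant factors of ∂_2 are all 1, so H_1 ≅ 0.
  H_2: rank ker ∂_2 − rank ∂_3 = (4 − 3) − 0 = 1, and there is no ∂_3, so H_2 ≅ Z.

As a check, the Euler characteristic is 4 − 6 + 4 = 2, which agrees with 1 − 0 + 1 = 2.
(K is a triangulation of the 2-sphere S^2.)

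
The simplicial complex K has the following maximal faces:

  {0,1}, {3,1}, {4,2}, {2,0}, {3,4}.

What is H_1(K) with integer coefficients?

H_1 = Z.

Order the vertices as 0 < 1 < 2 < 3 < 4. Listing each simplex with vertices in this order, K has dimension 1 with simplices:

  0-simplices (5): [0], [1], [2], [3], [4]
  1-simplices (5): [0,1], [0,2], [1,3], [2,4], [3,4]

so the chain groups are C_0 ≅ Z^5, C_1 ≅ Z^5.

The boundary map ∂_1: C_1 → C_0 is given by ∂[p,q] = [q] − [p]. For instance
  ∂[0,2] = [2] − [0].
The resulting 5×5 matrix has rank 4, and its Smith normal form has invariant factors (1,1,1,1).

Now H_k = ker ∂_k / im ∂_{k+1}, so:

  H_1: rank ker ∂_1 − rank ∂_2 = (5 − 4) − 0 = 1, and there is no ∂_2, so H_1 ≅ Z.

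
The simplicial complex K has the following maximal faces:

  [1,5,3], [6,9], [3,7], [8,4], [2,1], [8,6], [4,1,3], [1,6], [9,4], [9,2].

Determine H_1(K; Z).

H_1 ≅ Z^3.

We work with the vertex ordering 1 < 2 < 3 < 4 < 5 < 6 < 7 < 8 < 9. The simplices of K, each written with vertices in increasing order, are:

  0-simplices (9): [1], [2], [3], [4], [5], [6], [7], [8], [9]
  1-simplices (13): [1,2], [1,3], [1,4], [1,5], [1,6], [2,9], [3,4], [3,5], [3,7], [4,8], [4,9], [6,8], [6,9]
  2-simplices (2): [1,3,4], [1,3,5]

so the chain groups are C_0 ≅ Z^9, C_1 ≅ Z^13, C_2 ≅ Z^2.

Boundary ∂_1: C_1 → C_0 is given by ∂[p,q] = [q] − [p]. For instance
  ∂[1,5] = [5] − [1].
This gives a 9×13 integer matrix of rank 8; reducing to Smith normal form yields diagonal entries (1,1,1,1,1,1,1,1).

∂_2: C_2 → C_1 acts by ∂[p,q,r] = [q,r] − [p,r] + [p,q]. For instance
  ∂[1,3,4] = [3,4] − [1,4] + [1,3],
  ∂[1,3,5] = [3,5] − [1,5] + [1,3].
This gives a 13×2 integer matrix of rank 2; reducing to Smith normal form yields diagonal entries (1,1).

Reading off H_k = ker ∂_k / im ∂_{k+1}:

  H_1: rank ker ∂_1 − rank ∂_2 = (13 − 8) − 2 = 3, and the invariant factors of ∂_2 are all 1, so H_1 ≅ Z^3.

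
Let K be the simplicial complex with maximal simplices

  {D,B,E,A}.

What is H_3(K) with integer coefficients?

H_3 ≅ 0.

Fix the vertex order A < B < D < E and write every simplex with vertices in increasing order. Then dim K = 3 and the simplices of K are:

  0-simplices (4): A, B, D, E
  1-simplices (6): AB, AD, AE, BD, BE, DE
  2-simplices (4): ABD, ABE, ADE, BDE
  3-simplices (1): ABDE

giving chain groups C_0 ≅ Z^4, C_1 ≅ Z^6, C_2 ≅ Z^4, C_3 ≅ Z^1.

∂_1: C_1 → C_0 sends each edge [p,q] (with p < q) to q − p. For instance
  ∂AB = B − A.
This gives a 4×6 integer matrix of rank 3; reducing to Smith normal form yields diagonal entries (1,1,1).

Boundary ∂_2: C_2 → C_1 maps a triangle to the signed sum of its edges. For instance
  ∂BDE = DE − BE + BD,
  ∂ADE = DE − AE + AD.
The resulting 6×4 matrix has rank 3, and its Smith normal form has invariant factors (1,1,1).

The boundary map ∂_3: C_3 → C_2 sends each 3-simplex σ to the alternating sum Σ_i (−1)^i (σ with its i-th vertex removed). For instance
  ∂ABDE = BDE − ADE + ABE − ABD.
This gives a 4×1 integer matrix of rank 1; reducing to Smith normal form yields diagonal entries (1).

Now H_k = ker ∂_k / im ∂_{k+1}, so:

  H_3: rank ker ∂_3 − rank ∂_4 = (1 − 1) − 0 = 0, and there is no ∂_4, so H_3 = 0.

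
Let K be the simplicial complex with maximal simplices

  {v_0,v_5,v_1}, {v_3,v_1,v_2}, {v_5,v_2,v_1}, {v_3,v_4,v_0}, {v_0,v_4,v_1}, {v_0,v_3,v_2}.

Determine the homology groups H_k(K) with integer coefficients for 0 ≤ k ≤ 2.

H_0 = Z,  H_1 = Z,  H_2 = 0.

Order the vertices as v_0 < v_1 < v_2 < v_3 < v_4 < v_5. Listing each simplex with vertices in this order, K has dimension 2 with simplices:

  0-simplices (6): [v_0], [v_1], [v_2], [v_3], [v_4], [v_5]
  1-simplices (12): [v_0,v_1], [v_0,v_2], [v_0,v_3], [v_0,v_4], [v_0,v_5], [v_1,v_2], [v_1,v_3], [v_1,v_4], [v_1,v_5], [v_2,v_3], [v_2,v_5], [v_3,v_4]
  2-simplices (6): [v_0,v_1,v_4], [v_0,v_1,v_5], [v_0,v_2,v_3], [v_0,v_3,v_4], [v_1,v_2,v_3], [v_1,v_2,v_5]

so the chain groups are C_0 ≅ Z^6, C_1 ≅ Z^12, C_2 ≅ Z^6.

Boundary ∂_1: C_1 → C_0 is given by ∂[p,q] = [q] − [p]. For instance
  ∂[v_3,v_4] = [v_4] − [v_3].
This gives a 6×12 integer matrix of rank 5; reducing to Smith normal form yields diagonal entries (1,1,1,1,1).

The boundary map ∂_2: C_2 → C_1 maps a triangle to the signed sum of its edges. For instance
  ∂[v_0,v_1,v_4] = [v_1,v_4] − [v_0,v_4] + [v_0,v_1],
  ∂[v_1,v_2,v_5] = [v_2,v_5] − [v_1,v_5] + [v_1,v_2].
The 12×6 boundary matrix has rank 6 and Smith normal form diag(1,1,1,1,1,1).

From H_k ≅ ker(∂_k) / im(∂_{k+1}) we obtain:

  H_0: rank C_0 − rank ∂_1 = 6 − 5 = 1, and the invariant factors of ∂_1 are all 1, so H_0 ≅ Z.
  H_1: rank ker ∂_1 − rank ∂_2 = (12 − 5) − 6 = 1, and the invariant factors of ∂_2 are all 1, so H_1 ≅ Z.
  H_2: rank ker ∂_2 − rank ∂_3 = (6 − 6) − 0 = 0, and there is no ∂_3, so H_2 ≅ 0.

As a check, the Euler characteristic is 6 − 12 + 6 = 0, which agrees with 1 − 1 + 0 = 0.
(K is a triangulation of the cylinder S^1 x I.)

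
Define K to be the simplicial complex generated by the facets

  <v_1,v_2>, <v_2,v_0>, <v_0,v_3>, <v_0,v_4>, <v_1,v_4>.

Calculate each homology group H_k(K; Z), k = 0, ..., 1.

Order the vertices as v_0 < v_1 < v_2 < v_3 < v_4. Listing each simplex with vertices in this order, K has dimension 1 with simplices:

  0-simplices (5): [v_0], [v_1], [v_2], [v_3], [v_4]
  1-simplices (5): [v_0,v_2], [v_0,v_3], [v_0,v_4], [v_1,v_2], [v_1,v_4]

so the chain groups are C_0 ≅ Z^5, C_1 ≅ Z^5.

The boundary map ∂_1: C_1 → C_0 is given by ∂[p,q] = [q] − [p]. For instance
  ∂[v_1,v_2] = [v_2] − [v_1].
This gives a 5×5 integer matrix of rank 4; reducing to Smith normal form yields diagonal entries (1,1,1,1).

Now H_k = ker ∂_k / im ∂_{k+1}, so:

  H_0: rank C_0 − rank ∂_1 = 5 − 4 = 1, and the invariant factors of ∂_1 are all 1, so H_0 ≅ Z.
  H_1: rank ker ∂_1 − rank ∂_2 = (5 − 4) − 0 = 1, and there is no ∂_2, so H_1 ≅ Z.

As a check, the Euler characteristic is 5 − 5 = 0, which agrees with 1 − 1 = 0.

H_0 ≅ Z,  H_1 ≅ Z.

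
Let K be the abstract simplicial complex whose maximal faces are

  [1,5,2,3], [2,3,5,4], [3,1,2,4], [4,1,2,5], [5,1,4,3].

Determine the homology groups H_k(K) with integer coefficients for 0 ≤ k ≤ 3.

H_0 = Z,  H_1 = 0,  H_2 = 0,  H_3 = Z.

Take the total order 1 < 2 < 3 < 4 < 5 on the vertex set. Then K (dimension 3) consists of the simplices:

  0-simplices (5): [1], [2], [3], [4], [5]
  1-simplices (10): [1,2], [1,3], [1,4], [1,5], [2,3], [2,4], [2,5], [3,4], [3,5], [4,5]
  2-simplices (10): [1,2,3], [1,2,4], [1,2,5], [1,3,4], [1,3,5], [1,4,5], [2,3,4], [2,3,5], [2,4,5], [3,4,5]
  3-simplices (5): [1,2,3,4], [1,2,3,5], [1,2,4,5], [1,3,4,5], [2,3,4,5]

Hence C_0 ≅ Z^5, C_1 ≅ Z^10, C_2 ≅ Z^10, C_3 ≅ Z^5.

∂_1: C_1 → C_0 is given by ∂[p,q] = [q] − [p].
This gives a 5×10 integer matrix of rank 4; reducing to Smith normal form yields diagonal entries (1,1,1,1).

∂_2: C_2 → C_1 sends each 2-simplex [p,q,r] to [q,r] − [p,r] + [p,q]. For instance
  ∂[3,4,5] = [4,5] − [3,5] + [3,4],
  ∂[2,3,4] = [3,4] − [2,4] + [2,3].
The resulting 10×10 matrix has rank 6, and its Smith normal form has invariant factors (1,1,1,1,1,1).

∂_3: C_3 → C_2 sends each 3-simplex σ to the alternating sum Σ_i (−1)^i (σ with its i-th vertex removed). For instance
  ∂[1,2,3,5] = [2,3,5] − [1,3,5] + [1,2,5] − [1,2,3],
  ∂[1,2,4,5] = [2,4,5] − [1,4,5] + [1,2,5] − [1,2,4].
The 10×5 boundary matrix has rank 4 and Smith normal form diag(1,1,1,1).

Now H_k = ker ∂_k / im ∂_{k+1}, so:

  H_0: rank C_0 − rank ∂_1 = 5 − 4 = 1, and the invariant factors of ∂_1 are all 1, so H_0 = Z.
  H_1: rank ker ∂_1 − rank ∂_2 = (10 − 4) − 6 = 0, and the invariant factors of ∂_2 are all 1, so H_1 = 0.
  H_2: rank ker ∂_2 − rank ∂_3 = (10 − 6) − 4 = 0, and the invariant factors of ∂_3 are all 1, so H_2 = 0.
  H_3: rank ker ∂_3 − rank ∂_4 = (5 − 4) − 0 = 1, and there is no ∂_4, so H_3 = Z.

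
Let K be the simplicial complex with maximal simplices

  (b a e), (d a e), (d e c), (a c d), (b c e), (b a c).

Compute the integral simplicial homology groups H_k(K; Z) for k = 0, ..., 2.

H_0 ≅ Z,  H_1 = 0,  H_2 ≅ Z.

Order the vertices as a < b < c < d < e. Listing each simplex with vertices in this order, K has dimension 2 with simplices:

  0-simplices (5): a, b, c, d, e
  1-simplices (9): ab, ac, ad, ae, bc, be, cd, ce, de
  2-simplices (6): abc, abe, acd, ade, bce, cde

giving chain groups C_0 ≅ Z^5, C_1 ≅ Z^9, C_2 ≅ Z^6.

The boundary map ∂_1: C_1 → C_0 sends each edge [p,q] (with p < q) to q − p.
This gives a 5×9 integer matrix of rank 4; reducing to Smith normal form yields diagonal entries (1,1,1,1).

The boundary map ∂_2: C_2 → C_1 sends each 2-simplex [p,q,r] to [q,r] − [p,r] + [p,q]. For instance
  ∂ade = de − ae + ad,
  ∂abc = bc − ac + ab.
The 9×6 boundary matrix has rank 5 and Smith normal form diag(1,1,1,1,1).

Now H_k = ker ∂_k / im ∂_{k+1}, so:

  H_0: rank C_0 − rank ∂_1 = 5 − 4 = 1, and the invariant factors of ∂_1 are all 1, so H_0 ≅ Z.
  H_1: rank ker ∂_1 − rank ∂_2 = (9 − 4) − 5 = 0, and the invariant factors of ∂_2 are all 1, so H_1 ≅ 0.
  H_2: rank ker ∂_2 − rank ∂_3 = (6 − 5) − 0 = 1, and there is no ∂_3, so H_2 ≅ Z.

As a check, the Euler characteristic is 5 − 9 + 6 = 2, which agrees with 1 − 0 + 1 = 2.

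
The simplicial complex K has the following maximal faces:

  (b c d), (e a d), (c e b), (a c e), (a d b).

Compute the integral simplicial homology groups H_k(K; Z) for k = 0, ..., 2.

Fix the vertex order a < b < c < d < e and write every simplex with vertices in increasing order. Then dim K = 2 and the simplices of K are:

  0-simplices (5): a, b, c, d, e
  1-simplices (10): ab, ac, ad, ae, bc, bd, be, cd, ce, de
  2-simplices (5): abd, ace, ade, bcd, bce

giving chain groups C_0 ≅ Z^5, C_1 ≅ Z^10, C_2 ≅ Z^5.

∂_1: C_1 → C_0 is given by ∂[p,q] = [q] − [p].
The resulting 5×10 matrix has rank 4, and its Smith normal form has invariant factors (1,1,1,1).

The boundary map ∂_2: C_2 → C_1 acts by ∂[p,q,r] = [q,r] − [p,r] + [p,q]. For instance
  ∂abd = bd − ad + ab,
  ∂ace = ce − ae + ac.
The resulting 10×5 matrix has rank 5, and its Smith normal form has invariant factors (1,1,1,1,1).

Computing H_k = (kernel of ∂_k) / (image of ∂_{k+1}):

  H_0: rank C_0 − rank ∂_1 = 5 − 4 = 1, and the invariant factors of ∂_1 are all 1, so H_0 = Z.
  H_1: rank ker ∂_1 − rank ∂_2 = (10 − 4) − 5 = 1, and the invariant factors of ∂_2 are all 1, so H_1 = Z.
  H_2: rank ker ∂_2 − rank ∂_3 = (5 − 5) − 0 = 0, and there is no ∂_3, so H_2 = 0.

As a check, the Euler characteristic is 5 − 10 + 5 = 0, which agrees with 1 − 1 + 0 = 0.

H_0 ≅ Z,  H_1 ≅ Z,  H_2 = 0.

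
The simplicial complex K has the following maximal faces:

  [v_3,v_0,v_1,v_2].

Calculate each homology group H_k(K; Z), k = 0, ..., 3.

Order the vertices as v_0 < v_1 < v_2 < v_3. Listing each simplex with vertices in this order, K has dimension 3 with simplices:

  0-simplices (4): [v_0], [v_1], [v_2], [v_3]
  1-simplices (6): [v_0,v_1], [v_0,v_2], [v_0,v_3], [v_1,v_2], [v_1,v_3], [v_2,v_3]
  2-simplices (4): [v_0,v_1,v_2], [v_0,v_1,v_3], [v_0,v_2,v_3], [v_1,v_2,v_3]
  3-simplices (1): [v_0,v_1,v_2,v_3]

giving chain groups C_0 ≅ Z^4, C_1 ≅ Z^6, C_2 ≅ Z^4, C_3 ≅ Z^1.

Boundary ∂_1: C_1 → C_0 maps an edge to its endpoints' difference, ∂[p,q] = q − p. For instance
  ∂[v_0,v_1] = [v_1] − [v_0].
The resulting 4×6 matrix has rank 3, and its Smith normal form has invariant factors (1,1,1).

Boundary ∂_2: C_2 → C_1 acts by ∂[p,q,r] = [q,r] − [p,r] + [p,q]. For instance
  ∂[v_1,v_2,v_3] = [v_2,v_3] − [v_1,v_3] + [v_1,v_2],
  ∂[v_0,v_1,v_3] = [v_1,v_3] − [v_0,v_3] + [v_0,v_1].
This gives a 6×4 integer matrix of rank 3; reducing to Smith normal form yields diagonal entries (1,1,1).

∂_3: C_3 → C_2 sends each 3-simplex σ to the alternating sum Σ_i (−1)^i (σ with its i-th vertex removed). For instance
  ∂[v_0,v_1,v_2,v_3] = [v_1,v_2,v_3] − [v_0,v_2,v_3] + [v_0,v_1,v_3] − [v_0,v_1,v_2].
The 4×1 boundary matrix has rank 1 and Smith normal form diag(1).

Reading off H_k = ker ∂_k / im ∂_{k+1}:

  H_0: rank C_0 − rank ∂_1 = 4 − 3 = 1, and the invariant factors of ∂_1 are all 1, so H_0 ≅ Z.
  H_1: rank ker ∂_1 − rank ∂_2 = (6 − 3) − 3 = 0, and the invariant factors of ∂_2 are all 1, so H_1 ≅ 0.
  H_2: rank ker ∂_2 − rank ∂_3 = (4 − 3) − 1 = 0, and the invariant factors of ∂_3 are all 1, so H_2 ≅ 0.
  H_3: rank ker ∂_3 − rank ∂_4 = (1 − 1) − 0 = 0, and there is no ∂_4, so H_3 ≅ 0.

As a check, the Euler characteristic is 4 − 6 + 4 − 1 = 1, which agrees with 1 − 0 + 0 − 0 = 1.

H_0 = Z,  H_1 = 0,  H_2 = 0,  H_3 = 0.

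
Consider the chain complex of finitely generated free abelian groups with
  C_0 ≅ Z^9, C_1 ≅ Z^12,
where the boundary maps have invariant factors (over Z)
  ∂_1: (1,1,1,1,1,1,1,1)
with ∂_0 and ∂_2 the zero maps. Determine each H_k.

H_0 = Z,  H_1 = Z^4.

H_0: b_0 = 9 − 0 − 8 = 1; torsion from ∂_1 factors > 1: none. So H_0 = Z.
H_1: b_1 = 12 − 8 − 0 = 4; torsion from ∂_2 factors > 1: none. So H_1 = Z^4.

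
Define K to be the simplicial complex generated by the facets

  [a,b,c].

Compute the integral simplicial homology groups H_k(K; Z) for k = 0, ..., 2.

H_0 = Z,  H_1 = 0,  H_2 = 0.

We work with the vertex ordering a < b < c. The simplices of K, each written with vertices in increasing order, are:

  0-simplices (3): a, b, c
  1-simplices (3): ab, ac, bc
  2-simplices (1): abc

Hence C_0 ≅ Z^3, C_1 ≅ Z^3, C_2 ≅ Z^1.

Boundary ∂_1: C_1 → C_0 is given by ∂[p,q] = [q] − [p].
The resulting 3×3 matrix has rank 2, and its Smith normal form has invariant factors (1,1).

The boundary map ∂_2: C_2 → C_1 acts by ∂[p,q,r] = [q,r] − [p,r] + [p,q]. For instance
  ∂abc = bc − ac + ab.
The 3×1 boundary matrix has rank 1 and Smith normal form diag(1).

From H_k ≅ ker(∂_k) / im(∂_{k+1}) we obtain:

  H_0: rank C_0 − rank ∂_1 = 3 − 2 = 1, and the invariant factors of ∂_1 are all 1, so H_0 = Z.
  H_1: rank ker ∂_1 − rank ∂_2 = (3 − 2) − 1 = 0, and the invariant factors of ∂_2 are all 1, so H_1 = 0.
  H_2: rank ker ∂_2 − rank ∂_3 = (1 − 1) − 0 = 0, and there is no ∂_3, so H_2 = 0.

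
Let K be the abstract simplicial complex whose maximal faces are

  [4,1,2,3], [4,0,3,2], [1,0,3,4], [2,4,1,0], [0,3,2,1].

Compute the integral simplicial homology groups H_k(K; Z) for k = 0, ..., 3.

Order the vertices as 0 < 1 < 2 < 3 < 4. Listing each simplex with vertices in this order, K has dimension 3 with simplices:

  0-simplices (5): [0], [1], [2], [3], [4]
  1-simplices (10): [0,1], [0,2], [0,3], [0,4], [1,2], [1,3], [1,4], [2,3], [2,4], [3,4]
  2-simplices (10): [0,1,2], [0,1,3], [0,1,4], [0,2,3], [0,2,4], [0,3,4], [1,2,3], [1,2,4], [1,3,4], [2,3,4]
  3-simplices (5): [0,1,2,3], [0,1,2,4], [0,1,3,4], [0,2,3,4], [1,2,3,4]

Hence C_0 ≅ Z^5, C_1 ≅ Z^10, C_2 ≅ Z^10, C_3 ≅ Z^5.

Boundary ∂_1: C_1 → C_0 maps an edge to its endpoints' difference, ∂[p,q] = q − p. For instance
  ∂[1,2] = [2] − [1].
As a 5×10 matrix over Z this has rank 4, with invariant factors (1,1,1,1).

∂_2: C_2 → C_1 acts by ∂[p,q,r] = [q,r] − [p,r] + [p,q]. For instance
  ∂[0,1,4] = [1,4] − [0,4] + [0,1],
  ∂[1,2,4] = [2,4] − [1,4] + [1,2].
This gives a 10×10 integer matrix of rank 6; reducing to Smith normal form yields diagonal entries (1,1,1,1,1,1).

∂_3: C_3 → C_2 sends each 3-simplex σ to the alternating sum Σ_i (−1)^i (σ with its i-th vertex removed). For instance
  ∂[0,1,2,4] = [1,2,4] − [0,2,4] + [0,1,4] − [0,1,2],
  ∂[0,1,2,3] = [1,2,3] − [0,2,3] + [0,1,3] − [0,1,2].
This gives a 10×5 integer matrix of rank 4; reducing to Smith normal form yields diagonal entries (1,1,1,1).

Reading off H_k = ker ∂_k / im ∂_{k+1}:

  H_0: rank C_0 − rank ∂_1 = 5 − 4 = 1, and the invariant factors of ∂_1 are all 1, so H_0 ≅ Z.
  H_1: rank ker ∂_1 − rank ∂_2 = (10 − 4) − 6 = 0, and the invariant factors of ∂_2 are all 1, so H_1 ≅ 0.
  H_2: rank ker ∂_2 − rank ∂_3 = (10 − 6) − 4 = 0, and the invariant factors of ∂_3 are all 1, so H_2 ≅ 0.
  H_3: rank ker ∂_3 − rank ∂_4 = (5 − 4) − 0 = 1, and there is no ∂_4, so H_3 ≅ Z.

(K is a triangulation of the 3-sphere S^3.)

H_0 ≅ Z,  H_1 = 0,  H_2 = 0,  H_3 ≅ Z.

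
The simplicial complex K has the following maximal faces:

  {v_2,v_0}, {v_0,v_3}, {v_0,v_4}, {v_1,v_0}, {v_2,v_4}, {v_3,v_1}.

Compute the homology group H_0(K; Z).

H_0 = Z.

We work with the vertex ordering v_0 < v_1 < v_2 < v_3 < v_4. The simplices of K, each written with vertices in increasing order, are:

  0-simplices (5): [v_0], [v_1], [v_2], [v_3], [v_4]
  1-simplices (6): [v_0,v_1], [v_0,v_2], [v_0,v_3], [v_0,v_4], [v_1,v_3], [v_2,v_4]

Hence C_0 ≅ Z^5, C_1 ≅ Z^6.

∂_1: C_1 → C_0 sends each edge [p,q] (with p < q) to q − p.
The 5×6 boundary matrix has rank 4 and Smith normal form diag(1,1,1,1).

Now H_k = ker ∂_k / im ∂_{k+1}, so:

  H_0: rank C_0 − rank ∂_1 = 5 − 4 = 1, and the invariant factors of ∂_1 are all 1, so H_0 = Z.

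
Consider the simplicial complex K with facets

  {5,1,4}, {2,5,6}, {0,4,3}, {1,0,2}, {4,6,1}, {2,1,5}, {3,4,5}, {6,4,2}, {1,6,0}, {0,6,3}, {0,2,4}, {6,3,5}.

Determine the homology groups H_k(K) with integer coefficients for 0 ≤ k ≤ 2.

K has 7 vertices, 18 edges, 12 triangles.
rank ∂_0 = 0, rank ∂_1 = 6 ⇒ b_0 = 7 − 0 − 6 = 1; all invariant factors of ∂_1 are 1 so no torsion. So H_0 = Z.
rank ∂_1 = 6, rank ∂_2 = 12 ⇒ b_1 = 18 − 6 − 12 = 0; ∂_2 has invariant factor(s) [2] giving torsion. So H_1 = Z/2.
rank ∂_2 = 12, rank ∂_3 = 0 ⇒ b_2 = 12 − 12 − 0 = 0. So H_2 = 0.

H_0 = Z,  H_1 = Z/2,  H_2 = 0.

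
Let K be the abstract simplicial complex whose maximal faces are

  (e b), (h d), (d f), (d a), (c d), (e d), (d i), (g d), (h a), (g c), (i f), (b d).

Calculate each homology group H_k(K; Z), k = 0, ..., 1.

We work with the vertex ordering a < b < c < d < e < f < g < h < i. The simplices of K, each written with vertices in increasing order, are:

  0-simplices (9): a, b, c, d, e, f, g, h, i
  1-simplices (12): ad, ah, bd, be, cd, cg, de, df, dg, dh, di, fi

Hence C_0 ≅ Z^9, C_1 ≅ Z^12.

∂_1: C_1 → C_0 sends each edge [p,q] (with p < q) to q − p.
The resulting 9×12 matrix has rank 8, and its Smith normal form has invariant factors (1,1,1,1,1,1,1,1).

Computing H_k = (kernel of ∂_k) / (image of ∂_{k+1}):

  H_0: rank C_0 − rank ∂_1 = 9 − 8 = 1, and the invariant factors of ∂_1 are all 1, so H_0 = Z.
  H_1: rank ker ∂_1 − rank ∂_2 = (12 − 8) − 0 = 4, and there is no ∂_2, so H_1 = Z^4.

As a check, the Euler characteristic is 9 − 12 = -3, which agrees with 1 − 4 = -3.

H_0 = Z,  H_1 = Z^4.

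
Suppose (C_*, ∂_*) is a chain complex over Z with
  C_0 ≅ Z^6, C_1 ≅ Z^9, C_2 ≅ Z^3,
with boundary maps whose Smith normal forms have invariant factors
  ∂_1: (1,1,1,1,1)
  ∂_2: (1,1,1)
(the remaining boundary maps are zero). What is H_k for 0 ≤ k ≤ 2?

H_0 ≅ Z,  H_1 ≅ Z,  H_2 = 0.

H_0: b_0 = 6 − 0 − 5 = 1; torsion from ∂_1 factors > 1: none. So H_0 ≅ Z.
H_1: b_1 = 9 − 5 − 3 = 1; torsion from ∂_2 factors > 1: none. So H_1 ≅ Z.
H_2: b_2 = 3 − 3 − 0 = 0; torsion from ∂_3 factors > 1: none. So H_2 ≅ 0.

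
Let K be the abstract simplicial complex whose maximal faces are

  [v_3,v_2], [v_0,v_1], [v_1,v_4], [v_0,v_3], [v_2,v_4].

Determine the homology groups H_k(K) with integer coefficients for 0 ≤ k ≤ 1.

Take the total order v_0 < v_1 < v_2 < v_3 < v_4 on the vertex set. Then K (dimension 1) consists of the simplices:

  0-simplices (5): [v_0], [v_1], [v_2], [v_3], [v_4]
  1-simplices (5): [v_0,v_1], [v_0,v_3], [v_1,v_4], [v_2,v_3], [v_2,v_4]

so the chain groups are C_0 ≅ Z^5, C_1 ≅ Z^5.

∂_1: C_1 → C_0 sends each edge [p,q] (with p < q) to q − p.
The 5×5 boundary matrix has rank 4 and Smith normal form diag(1,1,1,1).

Now H_k = ker ∂_k / im ∂_{k+1}, so:

  H_0: rank C_0 − rank ∂_1 = 5 − 4 = 1, and the invariant factors of ∂_1 are all 1, so H_0 = Z.
  H_1: rank ker ∂_1 − rank ∂_2 = (5 − 4) − 0 = 1, and there is no ∂_2, so H_1 = Z.

(K is a triangulation of the circle S^1.)

H_0 = Z,  H_1 = Z.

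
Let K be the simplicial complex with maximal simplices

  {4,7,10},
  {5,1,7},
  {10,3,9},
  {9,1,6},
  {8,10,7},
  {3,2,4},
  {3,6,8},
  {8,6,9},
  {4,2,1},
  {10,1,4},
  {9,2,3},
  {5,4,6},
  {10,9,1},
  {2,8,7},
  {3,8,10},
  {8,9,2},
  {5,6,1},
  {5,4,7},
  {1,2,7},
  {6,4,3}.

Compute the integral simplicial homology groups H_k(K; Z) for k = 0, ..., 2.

Take the total order 1 < 2 < 3 < 4 < 5 < 6 < 7 < 8 < 9 < 10 on the vertex set. Then K (dimension 2) consists of the simplices:

  0-simplices (10): [1], [2], [3], [4], [5], [6], [7], [8], [9], [10]
  1-simplices (30): (30 of them)
  2-simplices (20): (20 of them)

giving chain groups C_0 ≅ Z^10, C_1 ≅ Z^30, C_2 ≅ Z^20.

∂_1: C_1 → C_0 maps an edge to its endpoints' difference, ∂[p,q] = q − p.
This gives a 10×30 integer matrix of rank 9; reducing to Smith normal form yields diagonal entries (1,1,1,1,1,1,1,1,1).

Boundary ∂_2: C_2 → C_1 acts by ∂[p,q,r] = [q,r] − [p,r] + [p,q]. For instance
  ∂[2,8,9] = [8,9] − [2,9] + [2,8],
  ∂[6,8,9] = [8,9] − [6,9] + [6,8].
The 30×20 boundary matrix has rank 20 and Smith normal form diag(1,1,1,1,1,1,1,1,1,1,1,1,1,1,1,1,1,1,1,2).

Now H_k = ker ∂_k / im ∂_{k+1}, so:

  H_0: rank C_0 − rank ∂_1 = 10 − 9 = 1, and the invariant factors of ∂_1 are all 1, so H_0 ≅ Z.
  H_1: rank ker ∂_1 − rank ∂_2 = (30 − 9) − 20 = 1, and ∂_2 has invariant factor 2 > 1, so H_1 ≅ Z ⊕ Z_2.
  H_2: rank ker ∂_2 − rank ∂_3 = (20 − 20) − 0 = 0, and there is no ∂_3, so H_2 ≅ 0.

As a check, the Euler characteristic is 10 − 30 + 20 = 0, which agrees with 1 − 1 + 0 = 0.

H_0 ≅ Z,  H_1 ≅ Z ⊕ Z_2,  H_2 = 0.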